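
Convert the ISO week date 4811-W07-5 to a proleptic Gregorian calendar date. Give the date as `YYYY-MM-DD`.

ISO week 1 of 4811 is the week containing the first Thursday of 4811.
Week 7, day 5 (Friday) lands on 4811-02-18.

4811-02-18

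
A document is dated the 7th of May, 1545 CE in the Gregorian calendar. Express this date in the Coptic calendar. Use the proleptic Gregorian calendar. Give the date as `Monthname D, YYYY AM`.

Pashons 2, 1261 AM

Both dates share Julian Day Number 2285486; in the Coptic calendar that is 2 Pashons 1261 AM.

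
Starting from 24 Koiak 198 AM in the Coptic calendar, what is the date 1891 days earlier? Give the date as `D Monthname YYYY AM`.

19 Paopi 193 AM

The starting date is JDN 1897097; 1897097 − 1891 = 1895206.
JDN 1895206 corresponds to 19 Paopi 193 AM.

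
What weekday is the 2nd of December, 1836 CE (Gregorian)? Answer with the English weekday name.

Since JDN mod 7 = 4 (0 = Monday), the day is Friday.

Friday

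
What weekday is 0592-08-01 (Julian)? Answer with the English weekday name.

Equivalently 3 August 592 Gregorian, JDN 1937499.
JDN 1937499 mod 7 = 4, and JDN 0 was a Monday, so this is a Friday.

Friday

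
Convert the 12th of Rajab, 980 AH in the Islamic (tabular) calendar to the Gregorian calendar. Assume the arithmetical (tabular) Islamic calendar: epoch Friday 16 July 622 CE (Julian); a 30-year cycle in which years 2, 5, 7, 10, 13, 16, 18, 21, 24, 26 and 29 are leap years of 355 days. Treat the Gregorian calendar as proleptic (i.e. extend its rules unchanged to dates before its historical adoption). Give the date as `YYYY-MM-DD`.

1572-11-28

Both dates share Julian Day Number 2295553; in the Gregorian calendar that is 28 November 1572 CE.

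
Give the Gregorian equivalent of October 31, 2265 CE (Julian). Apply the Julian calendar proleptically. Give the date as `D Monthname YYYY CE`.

15 November 2265 CE

The Julian–Gregorian offset here is 15 days (Julian trailing).
31 October 2265 Julian + 15 days → 15 November 2265 Gregorian.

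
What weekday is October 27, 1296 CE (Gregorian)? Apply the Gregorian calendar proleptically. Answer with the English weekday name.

Saturday

Since JDN mod 7 = 5 (0 = Monday), the day is Saturday.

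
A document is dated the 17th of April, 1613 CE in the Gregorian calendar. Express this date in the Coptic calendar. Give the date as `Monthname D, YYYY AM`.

Parmouti 12, 1329 AM

Both dates share Julian Day Number 2310303; in the Coptic calendar that is 12 Parmouti 1329 AM.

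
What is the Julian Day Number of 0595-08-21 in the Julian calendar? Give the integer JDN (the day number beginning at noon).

Equivalently 23 August 595 (proleptic Gregorian).
JDN 2400001 is 17 November 1858 CE (Gregorian), MJD 0; the target day is −461387 days from there, so JDN = 1938614.

1938614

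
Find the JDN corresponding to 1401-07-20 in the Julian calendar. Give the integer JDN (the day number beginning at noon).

Equivalently 29 July 1401 (proleptic Gregorian).
JDN 2451545 is 1 January 2000 CE (Gregorian); the target day is −218571 days from there, so JDN = 2232974.

2232974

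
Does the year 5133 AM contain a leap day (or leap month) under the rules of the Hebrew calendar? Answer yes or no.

yes

Hebrew year 5133 is year 3 of its 19-year Metonic cycle; leap years are at positions 3, 6, 8, 11, 14, 17, 19, so it is a leap year (13 months).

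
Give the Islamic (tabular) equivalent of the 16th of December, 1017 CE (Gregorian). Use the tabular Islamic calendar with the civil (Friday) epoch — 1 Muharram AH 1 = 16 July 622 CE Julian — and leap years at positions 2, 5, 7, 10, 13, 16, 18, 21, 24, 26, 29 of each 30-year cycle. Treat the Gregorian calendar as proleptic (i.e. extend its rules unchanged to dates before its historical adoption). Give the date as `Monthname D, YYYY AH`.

Both dates share Julian Day Number 2092861; in the tabular Islamic calendar that is 18 Rajab 408 AH.

Rajab 18, 408 AH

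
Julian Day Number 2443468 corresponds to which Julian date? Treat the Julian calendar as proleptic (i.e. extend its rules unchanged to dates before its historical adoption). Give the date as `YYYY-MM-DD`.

1977-11-07

JDN 2443468 is 20 November 1977 in the Gregorian calendar.
In the Julian calendar that day is 1977-11-07.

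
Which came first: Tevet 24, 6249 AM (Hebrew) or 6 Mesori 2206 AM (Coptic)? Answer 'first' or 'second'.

first

First date → JDN 2630146; second date → JDN 2630741.
JDN 2630146 < JDN 2630741, so the first date is earlier.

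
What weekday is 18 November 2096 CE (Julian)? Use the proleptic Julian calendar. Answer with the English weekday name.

Saturday

Equivalently 1 December 2096 Gregorian, JDN 2486944.
2486944 ≡ 5 (mod 7); counting from Monday = 0 gives Saturday.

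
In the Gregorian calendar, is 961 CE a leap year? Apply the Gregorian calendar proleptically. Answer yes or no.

no

961 is not divisible by 4, so it is a common year.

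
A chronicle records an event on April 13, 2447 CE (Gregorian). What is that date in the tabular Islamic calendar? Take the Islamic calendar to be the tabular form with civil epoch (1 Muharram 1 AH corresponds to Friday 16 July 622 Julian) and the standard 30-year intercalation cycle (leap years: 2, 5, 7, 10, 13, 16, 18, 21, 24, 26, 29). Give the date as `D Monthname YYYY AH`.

27 Ramadan 1881 AH

Both dates share Julian Day Number 2614911; in the tabular Islamic calendar that is 27 Ramadan 1881 AH.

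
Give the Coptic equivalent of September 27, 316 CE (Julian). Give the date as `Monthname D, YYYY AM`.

Both dates share Julian Day Number 1836747; in the Coptic calendar that is 30 Thout 33 AM.

Thout 30, 33 AM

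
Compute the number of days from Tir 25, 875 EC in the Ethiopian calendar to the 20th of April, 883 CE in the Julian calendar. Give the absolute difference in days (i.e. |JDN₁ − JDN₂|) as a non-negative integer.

First date → JDN 2043593; second date → JDN 2043683.
The interval is |2043593 − 2043683| = 90 days.

90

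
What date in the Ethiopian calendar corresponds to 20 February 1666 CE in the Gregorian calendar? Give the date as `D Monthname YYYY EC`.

Both dates share Julian Day Number 2329605; in the Ethiopian calendar that is 16 Yekatit 1658 EC.

16 Yekatit 1658 EC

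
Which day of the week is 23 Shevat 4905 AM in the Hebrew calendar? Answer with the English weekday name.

This is JDN 2139288 (26 January 1145 Gregorian).
2139288 ≡ 4 (mod 7); counting from Monday = 0 gives Friday.

Friday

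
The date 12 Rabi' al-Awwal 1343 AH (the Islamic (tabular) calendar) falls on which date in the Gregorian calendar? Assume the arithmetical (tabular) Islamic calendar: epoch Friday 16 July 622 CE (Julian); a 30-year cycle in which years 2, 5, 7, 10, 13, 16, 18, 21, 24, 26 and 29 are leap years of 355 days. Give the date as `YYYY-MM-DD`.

Both dates share Julian Day Number 2424070; in the Gregorian calendar that is 11 October 1924 CE.

1924-10-11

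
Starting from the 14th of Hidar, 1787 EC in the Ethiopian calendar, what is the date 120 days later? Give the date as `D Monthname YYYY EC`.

14 Megabit 1787 EC

The starting date is JDN 2376630; 2376630 + 120 = 2376750.
JDN 2376750 corresponds to 14 Megabit 1787 EC.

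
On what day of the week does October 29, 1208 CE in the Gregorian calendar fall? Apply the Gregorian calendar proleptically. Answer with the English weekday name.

Wednesday

Since JDN mod 7 = 2 (0 = Monday), the day is Wednesday.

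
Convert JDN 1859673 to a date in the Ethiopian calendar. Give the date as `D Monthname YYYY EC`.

11 Hamle 371 EC

JDN 1859673 is 6 July 379 in the proleptic Gregorian calendar.
In the Ethiopian calendar that day is 11 Hamle 371 EC.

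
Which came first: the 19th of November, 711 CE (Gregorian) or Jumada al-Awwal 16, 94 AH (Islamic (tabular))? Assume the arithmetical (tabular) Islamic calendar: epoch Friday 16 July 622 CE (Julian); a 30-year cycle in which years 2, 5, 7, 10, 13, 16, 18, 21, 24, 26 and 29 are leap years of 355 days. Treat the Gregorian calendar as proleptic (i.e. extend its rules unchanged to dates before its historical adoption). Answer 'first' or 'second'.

The two dates have Julian Day Numbers 1981069 and 1981529 respectively.
Since 1981069 < 1981529, the first date comes first.

first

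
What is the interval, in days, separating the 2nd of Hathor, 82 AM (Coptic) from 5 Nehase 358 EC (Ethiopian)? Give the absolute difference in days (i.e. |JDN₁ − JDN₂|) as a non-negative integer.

273

First date → JDN 1854676; second date → JDN 1854949.
The interval is |1854676 − 1854949| = 273 days.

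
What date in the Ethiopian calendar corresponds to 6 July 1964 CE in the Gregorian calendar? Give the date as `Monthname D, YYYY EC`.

Sene 29, 1956 EC

Both dates share Julian Day Number 2438583; in the Ethiopian calendar that is 29 Sene 1956 EC.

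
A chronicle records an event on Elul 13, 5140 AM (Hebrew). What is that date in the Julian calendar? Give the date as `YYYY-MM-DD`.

1380-08-15

Both dates share Julian Day Number 2225330; in the Julian calendar that is 15 August 1380 CE.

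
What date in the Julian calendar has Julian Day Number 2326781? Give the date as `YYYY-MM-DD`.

JDN 2326781 is 29 May 1658 in the Gregorian calendar.
In the Julian calendar that day is 1658-05-19.

1658-05-19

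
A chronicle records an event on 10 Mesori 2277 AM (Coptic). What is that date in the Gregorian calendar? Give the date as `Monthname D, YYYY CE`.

August 20, 2561 CE

Both dates share Julian Day Number 2656678; in the Gregorian calendar that is 20 August 2561 CE.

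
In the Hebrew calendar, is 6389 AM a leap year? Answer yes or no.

no

Hebrew year 6389 is year 5 of its 19-year Metonic cycle; leap years are at positions 3, 6, 8, 11, 14, 17, 19, so it is a common year (12 months).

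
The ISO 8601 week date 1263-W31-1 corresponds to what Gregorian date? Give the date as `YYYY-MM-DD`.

1263-07-30

ISO week 1 of 1263 is the week containing the first Thursday of 1263.
Week 31, day 1 (Monday) lands on 1263-07-30.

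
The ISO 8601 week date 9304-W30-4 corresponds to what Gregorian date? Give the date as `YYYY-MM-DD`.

9304-07-24

ISO week 1 of 9304 is the week containing the first Thursday of 9304.
Week 30, day 4 (Thursday) lands on 9304-07-24.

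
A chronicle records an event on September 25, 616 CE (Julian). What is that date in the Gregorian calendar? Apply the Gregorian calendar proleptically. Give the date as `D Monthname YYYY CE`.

The Julian–Gregorian offset here is 3 days (Julian trailing).
25 September 616 Julian + 3 days → 28 September 616 Gregorian.

28 September 616 CE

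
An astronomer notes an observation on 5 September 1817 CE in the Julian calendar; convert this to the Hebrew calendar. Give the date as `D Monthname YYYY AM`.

7 Tishrei 5578 AM

Julian Day Number of the source date = 2384965.
Converting JDN 2384965 to the Hebrew calendar gives 7 Tishrei 5578 AM.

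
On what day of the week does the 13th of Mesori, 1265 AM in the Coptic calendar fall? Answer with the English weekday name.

Tuesday

Equivalently 16 August 1549 Gregorian, JDN 2287048.
2287048 ≡ 1 (mod 7); counting from Monday = 0 gives Tuesday.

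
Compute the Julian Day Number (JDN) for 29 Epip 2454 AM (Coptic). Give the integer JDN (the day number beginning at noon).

2721316

In the Gregorian calendar the same day is 11 August 2738.
JDN 2400001 is 17 November 1858 CE (Gregorian), MJD 0; the target day is +321315 days from there, so JDN = 2721316.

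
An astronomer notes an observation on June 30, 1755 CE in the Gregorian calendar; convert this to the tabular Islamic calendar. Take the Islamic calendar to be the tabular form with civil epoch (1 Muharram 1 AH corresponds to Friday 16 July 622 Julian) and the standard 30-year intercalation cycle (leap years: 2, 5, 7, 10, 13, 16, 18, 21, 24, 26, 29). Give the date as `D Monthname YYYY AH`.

20 Ramadan 1168 AH

Both dates share Julian Day Number 2362241; in the tabular Islamic calendar that is 20 Ramadan 1168 AH.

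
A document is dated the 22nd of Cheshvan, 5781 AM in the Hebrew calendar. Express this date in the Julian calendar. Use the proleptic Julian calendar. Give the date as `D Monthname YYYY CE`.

Both dates share Julian Day Number 2459163; in the Julian calendar that is 27 October 2020 CE.

27 October 2020 CE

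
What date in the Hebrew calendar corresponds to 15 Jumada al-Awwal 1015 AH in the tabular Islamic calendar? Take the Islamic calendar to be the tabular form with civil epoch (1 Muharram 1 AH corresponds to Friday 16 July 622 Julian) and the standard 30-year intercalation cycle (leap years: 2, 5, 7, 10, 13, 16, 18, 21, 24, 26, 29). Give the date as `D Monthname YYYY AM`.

16 Elul 5366 AM

Julian Day Number of the source date = 2307900.
Converting JDN 2307900 to the Hebrew calendar gives 16 Elul 5366 AM.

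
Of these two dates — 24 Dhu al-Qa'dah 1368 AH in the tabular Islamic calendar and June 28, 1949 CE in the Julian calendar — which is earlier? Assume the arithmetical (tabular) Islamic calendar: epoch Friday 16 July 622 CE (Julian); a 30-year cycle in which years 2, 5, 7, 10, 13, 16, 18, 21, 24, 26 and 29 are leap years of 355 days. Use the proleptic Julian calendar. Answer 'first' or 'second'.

The two dates have Julian Day Numbers 2433177 and 2433109 respectively.
Since 2433109 < 2433177, the second date comes first.

second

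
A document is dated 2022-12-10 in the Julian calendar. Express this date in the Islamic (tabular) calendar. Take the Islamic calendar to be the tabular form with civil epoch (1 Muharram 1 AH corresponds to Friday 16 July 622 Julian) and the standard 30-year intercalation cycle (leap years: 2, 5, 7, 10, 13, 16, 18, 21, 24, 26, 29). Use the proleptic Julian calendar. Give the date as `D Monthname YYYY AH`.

29 Jumada al-Awwal 1444 AH

Julian Day Number of the source date = 2459937.
Converting JDN 2459937 to the tabular Islamic calendar gives 29 Jumada al-Awwal 1444 AH.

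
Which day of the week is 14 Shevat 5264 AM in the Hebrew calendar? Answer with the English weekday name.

This is JDN 2270423 (9 February 1504 Gregorian).
2270423 ≡ 1 (mod 7); counting from Monday = 0 gives Tuesday.

Tuesday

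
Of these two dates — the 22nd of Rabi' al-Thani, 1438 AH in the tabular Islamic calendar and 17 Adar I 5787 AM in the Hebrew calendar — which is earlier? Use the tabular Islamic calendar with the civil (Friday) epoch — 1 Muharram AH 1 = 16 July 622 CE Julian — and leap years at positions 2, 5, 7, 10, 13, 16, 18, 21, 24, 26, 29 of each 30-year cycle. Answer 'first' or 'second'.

Converting both to JDN: 2457775 vs 2461461; the smaller is the first.

first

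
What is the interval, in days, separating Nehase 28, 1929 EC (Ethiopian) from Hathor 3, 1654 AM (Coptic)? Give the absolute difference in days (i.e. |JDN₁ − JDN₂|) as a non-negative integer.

70

First date → JDN 2428780; second date → JDN 2428850.
The interval is |2428780 − 2428850| = 70 days.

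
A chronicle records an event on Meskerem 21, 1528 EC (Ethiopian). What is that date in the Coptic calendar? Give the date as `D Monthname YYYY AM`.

21 Thout 1252 AM

Both dates share Julian Day Number 2281978; in the Coptic calendar that is 21 Thout 1252 AM.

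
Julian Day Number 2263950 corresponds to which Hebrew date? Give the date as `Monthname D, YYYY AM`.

Sivan 7, 5246 AM

The proleptic Gregorian equivalent of JDN 2263950 is 20 May 1486.
In the Hebrew calendar that day is Sivan 7, 5246 AM.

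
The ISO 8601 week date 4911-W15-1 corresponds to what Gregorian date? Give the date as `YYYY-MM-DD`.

ISO week 1 of 4911 is the week containing the first Thursday of 4911.
Week 15, day 1 (Monday) lands on 4911-04-06.

4911-04-06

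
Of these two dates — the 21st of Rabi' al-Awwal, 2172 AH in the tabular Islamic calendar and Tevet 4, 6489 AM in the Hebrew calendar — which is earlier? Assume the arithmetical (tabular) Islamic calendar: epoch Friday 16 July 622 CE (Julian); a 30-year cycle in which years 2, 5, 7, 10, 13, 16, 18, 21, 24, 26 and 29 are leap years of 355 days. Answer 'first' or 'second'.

second

The two dates have Julian Day Numbers 2717849 and 2717803 respectively.
Since 2717803 < 2717849, the second date comes first.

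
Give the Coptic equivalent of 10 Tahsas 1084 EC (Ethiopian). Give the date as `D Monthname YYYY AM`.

10 Koiak 808 AM

Both dates share Julian Day Number 2119886; in the Coptic calendar that is 10 Koiak 808 AM.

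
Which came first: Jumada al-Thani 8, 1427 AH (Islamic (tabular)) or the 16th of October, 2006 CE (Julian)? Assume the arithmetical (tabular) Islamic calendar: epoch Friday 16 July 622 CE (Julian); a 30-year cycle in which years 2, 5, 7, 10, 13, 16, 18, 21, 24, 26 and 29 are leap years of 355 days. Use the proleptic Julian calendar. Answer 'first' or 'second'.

The two dates have Julian Day Numbers 2453922 and 2454038 respectively.
Since 2453922 < 2454038, the first date comes first.

first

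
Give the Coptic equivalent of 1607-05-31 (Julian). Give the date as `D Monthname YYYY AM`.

Julian Day Number of the source date = 2308165.
Converting JDN 2308165 to the Coptic calendar gives 6 Paoni 1323 AM.

6 Paoni 1323 AM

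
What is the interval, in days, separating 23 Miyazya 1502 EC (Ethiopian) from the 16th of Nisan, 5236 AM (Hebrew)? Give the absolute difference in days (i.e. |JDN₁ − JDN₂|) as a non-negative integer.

12426

JDN of the first date = 2272693.
JDN of the second date = 2260267.
|2260267 − 2272693| = 12426.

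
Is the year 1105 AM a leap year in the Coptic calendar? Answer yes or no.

1105 mod 4 = 1; in the Coptic calendar a year is leap when year mod 4 = 3, so it is a common year.

no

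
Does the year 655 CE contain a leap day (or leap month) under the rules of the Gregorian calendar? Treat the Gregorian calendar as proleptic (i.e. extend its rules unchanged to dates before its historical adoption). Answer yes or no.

655 is not divisible by 4, so it is a common year.

no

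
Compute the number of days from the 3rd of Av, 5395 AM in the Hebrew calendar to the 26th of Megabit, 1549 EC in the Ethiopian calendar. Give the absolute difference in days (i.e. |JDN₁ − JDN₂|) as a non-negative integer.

28597

First date → JDN 2318430; second date → JDN 2289833.
The interval is |2318430 − 2289833| = 28597 days.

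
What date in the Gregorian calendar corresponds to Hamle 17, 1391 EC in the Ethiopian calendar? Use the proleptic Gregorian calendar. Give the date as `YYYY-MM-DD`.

Both dates share Julian Day Number 2232234; in the Gregorian calendar that is 19 July 1399 CE.

1399-07-19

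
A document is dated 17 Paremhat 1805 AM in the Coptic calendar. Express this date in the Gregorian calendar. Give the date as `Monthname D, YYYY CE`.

March 26, 2089 CE

Julian Day Number of the source date = 2484137.
Converting JDN 2484137 to the Gregorian calendar gives 26 March 2089 CE.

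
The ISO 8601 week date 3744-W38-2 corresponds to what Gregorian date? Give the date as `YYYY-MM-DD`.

ISO week 1 of 3744 is the week containing the first Thursday of 3744.
Week 38, day 2 (Tuesday) lands on 3744-09-15.

3744-09-15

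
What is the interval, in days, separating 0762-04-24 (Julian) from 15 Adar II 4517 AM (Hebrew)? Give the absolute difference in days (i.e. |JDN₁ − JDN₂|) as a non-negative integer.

1870

JDN of the first date = 1999492.
JDN of the second date = 1997622.
|1997622 − 1999492| = 1870.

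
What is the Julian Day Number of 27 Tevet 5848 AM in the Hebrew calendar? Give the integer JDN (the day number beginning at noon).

2483707

Equivalently 21 January 2088 (Gregorian).
JDN 2451545 is 1 January 2000 CE (Gregorian); the target day is +32162 days from there, so JDN = 2483707.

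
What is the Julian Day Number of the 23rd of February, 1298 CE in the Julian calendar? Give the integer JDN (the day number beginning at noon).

In the proleptic Gregorian calendar the same day is 2 March 1298.
JDN 2400001 is 17 November 1858 CE (Gregorian), MJD 0; the target day is −204795 days from there, so JDN = 2195206.

2195206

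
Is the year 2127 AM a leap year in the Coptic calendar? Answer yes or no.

yes

2127 mod 4 = 3; in the Coptic calendar a year is leap when year mod 4 = 3, so it is a leap year.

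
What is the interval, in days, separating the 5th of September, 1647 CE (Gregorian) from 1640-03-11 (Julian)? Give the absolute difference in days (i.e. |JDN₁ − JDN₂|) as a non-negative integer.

2724

First date → JDN 2322862; second date → JDN 2320138.
The interval is |2322862 − 2320138| = 2724 days.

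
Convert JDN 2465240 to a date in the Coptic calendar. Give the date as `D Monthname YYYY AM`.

The Gregorian equivalent of JDN 2465240 is 30 June 2037.
In the Coptic calendar that day is 23 Paoni 1753 AM.

23 Paoni 1753 AM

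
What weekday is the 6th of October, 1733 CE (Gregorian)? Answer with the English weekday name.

Since JDN mod 7 = 1 (0 = Monday), the day is Tuesday.

Tuesday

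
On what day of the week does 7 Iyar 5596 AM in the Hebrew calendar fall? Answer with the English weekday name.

Sunday

Equivalently 24 April 1836 Gregorian, JDN 2391759.
JDN 2391759 mod 7 = 6, and JDN 0 was a Monday, so this is a Sunday.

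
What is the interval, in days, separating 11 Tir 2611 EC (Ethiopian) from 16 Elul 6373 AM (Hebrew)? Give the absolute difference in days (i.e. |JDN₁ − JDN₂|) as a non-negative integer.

1949

First date → JDN 2677653; second date → JDN 2675704.
The interval is |2677653 − 2675704| = 1949 days.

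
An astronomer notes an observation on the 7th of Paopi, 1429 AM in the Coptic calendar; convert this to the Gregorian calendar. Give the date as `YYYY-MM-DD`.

1712-10-15

Both dates share Julian Day Number 2346643; in the Gregorian calendar that is 15 October 1712 CE.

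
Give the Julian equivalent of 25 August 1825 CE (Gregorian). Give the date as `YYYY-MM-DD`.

1825-08-13

For dates in this range the Gregorian date is 12 days ahead of the Julian.
25 August 1825 Gregorian − 12 days → 13 August 1825 Julian.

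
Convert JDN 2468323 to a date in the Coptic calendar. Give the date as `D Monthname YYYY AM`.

29 Hathor 1762 AM

JDN 2468323 is 8 December 2045 in the Gregorian calendar.
In the Coptic calendar that day is 29 Hathor 1762 AM.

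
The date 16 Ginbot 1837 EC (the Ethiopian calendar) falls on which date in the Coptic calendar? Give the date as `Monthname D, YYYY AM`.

Pashons 16, 1561 AM

Both dates share Julian Day Number 2395075; in the Coptic calendar that is 16 Pashons 1561 AM.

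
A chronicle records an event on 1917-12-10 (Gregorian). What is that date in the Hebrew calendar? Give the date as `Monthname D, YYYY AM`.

Kislev 25, 5678 AM

Julian Day Number of the source date = 2421573.
Converting JDN 2421573 to the Hebrew calendar gives 25 Kislev 5678 AM.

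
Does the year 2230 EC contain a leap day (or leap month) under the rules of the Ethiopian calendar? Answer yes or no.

no

2230 mod 4 = 2; in the Ethiopian calendar a year is leap when year mod 4 = 3, so it is a common year.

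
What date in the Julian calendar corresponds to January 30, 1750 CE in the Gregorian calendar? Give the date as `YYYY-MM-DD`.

At this point the Julian calendar is 11 days behind the Gregorian.
30 January 1750 Gregorian − 11 days → 19 January 1750 Julian.

1750-01-19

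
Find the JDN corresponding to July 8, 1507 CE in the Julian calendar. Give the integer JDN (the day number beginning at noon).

2271678

Equivalently 18 July 1507 (proleptic Gregorian).
JDN 2400001 is 17 November 1858 CE (Gregorian), MJD 0; the target day is −128323 days from there, so JDN = 2271678.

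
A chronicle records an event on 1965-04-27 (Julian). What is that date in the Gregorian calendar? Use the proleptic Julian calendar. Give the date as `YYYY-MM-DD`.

For dates in this range the Gregorian date is 13 days ahead of the Julian.
27 April 1965 Julian + 13 days → 10 May 1965 Gregorian.

1965-05-10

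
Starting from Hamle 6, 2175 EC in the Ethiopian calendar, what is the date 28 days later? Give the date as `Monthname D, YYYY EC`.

Counting 28 days forward from JDN 2518579 reaches JDN 2518607, which is Nehase 4, 2175 EC.

Nehase 4, 2175 EC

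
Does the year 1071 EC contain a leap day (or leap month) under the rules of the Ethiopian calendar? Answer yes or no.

yes

1071 mod 4 = 3; in the Ethiopian calendar a year is leap when year mod 4 = 3, so it is a leap year.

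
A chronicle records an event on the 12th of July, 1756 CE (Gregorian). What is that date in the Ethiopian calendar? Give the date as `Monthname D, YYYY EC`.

Both dates share Julian Day Number 2362619; in the Ethiopian calendar that is 7 Hamle 1748 EC.

Hamle 7, 1748 EC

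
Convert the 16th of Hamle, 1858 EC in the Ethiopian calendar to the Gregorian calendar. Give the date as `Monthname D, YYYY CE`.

July 22, 1866 CE

Both dates share Julian Day Number 2402805; in the Gregorian calendar that is 22 July 1866 CE.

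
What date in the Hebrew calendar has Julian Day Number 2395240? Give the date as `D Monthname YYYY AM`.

4 Cheshvan 5606 AM

The Gregorian equivalent of JDN 2395240 is 4 November 1845.
In the Hebrew calendar that day is 4 Cheshvan 5606 AM.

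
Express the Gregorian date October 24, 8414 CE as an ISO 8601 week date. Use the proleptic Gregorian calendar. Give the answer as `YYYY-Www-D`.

8414-W43-5

The weekday is Friday (ISO weekday 5).
That Friday belongs to ISO week 43 of ISO year 8414.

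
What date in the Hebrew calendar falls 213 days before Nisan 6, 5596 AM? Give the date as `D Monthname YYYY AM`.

The starting date is JDN 2391728; 2391728 − 213 = 2391515.
JDN 2391515 corresponds to 29 Av 5595 AM.

29 Av 5595 AM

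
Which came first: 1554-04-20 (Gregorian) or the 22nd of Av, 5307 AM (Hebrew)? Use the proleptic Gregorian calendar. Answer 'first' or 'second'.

The two dates have Julian Day Numbers 2288756 and 2286319 respectively.
Since 2286319 < 2288756, the second date comes first.

second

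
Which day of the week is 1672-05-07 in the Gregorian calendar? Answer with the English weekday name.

Saturday

2331873 ≡ 5 (mod 7); counting from Monday = 0 gives Saturday.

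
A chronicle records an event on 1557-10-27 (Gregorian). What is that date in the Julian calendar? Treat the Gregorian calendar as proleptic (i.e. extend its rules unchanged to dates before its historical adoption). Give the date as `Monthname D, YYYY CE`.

October 17, 1557 CE

For dates in this range the Gregorian date is 10 days ahead of the Julian.
27 October 1557 Gregorian − 10 days → 17 October 1557 Julian.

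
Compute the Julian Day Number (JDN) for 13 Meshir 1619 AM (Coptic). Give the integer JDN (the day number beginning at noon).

In the Gregorian calendar the same day is 20 February 1903.
JDN 2451545 is 1 January 2000 CE (Gregorian); the target day is −35379 days from there, so JDN = 2416166.

2416166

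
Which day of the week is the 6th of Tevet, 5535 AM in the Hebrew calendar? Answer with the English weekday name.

Friday

In the Gregorian calendar this is 9 December 1774 (JDN 2369343).
Since JDN mod 7 = 4 (0 = Monday), the day is Friday.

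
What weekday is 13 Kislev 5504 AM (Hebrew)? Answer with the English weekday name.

Friday

Equivalently 29 November 1743 Gregorian, JDN 2358010.
Since JDN mod 7 = 4 (0 = Monday), the day is Friday.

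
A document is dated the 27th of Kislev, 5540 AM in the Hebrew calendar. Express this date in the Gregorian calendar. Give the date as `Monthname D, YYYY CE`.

December 6, 1779 CE

Julian Day Number of the source date = 2371166.
Converting JDN 2371166 to the Gregorian calendar gives 6 December 1779 CE.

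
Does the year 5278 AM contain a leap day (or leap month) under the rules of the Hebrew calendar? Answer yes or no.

Hebrew year 5278 is year 15 of its 19-year Metonic cycle; leap years are at positions 3, 6, 8, 11, 14, 17, 19, so it is a common year (12 months).

no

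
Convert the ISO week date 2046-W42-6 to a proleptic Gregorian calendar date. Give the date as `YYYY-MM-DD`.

2046-10-20

ISO week 1 of 2046 is the week containing the first Thursday of 2046.
Week 42, day 6 (Saturday) lands on 2046-10-20.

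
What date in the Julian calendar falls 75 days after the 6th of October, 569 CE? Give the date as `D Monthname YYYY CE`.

20 December 569 CE

Counting 75 days forward from JDN 1929164 reaches JDN 1929239, which is 20 December 569 CE.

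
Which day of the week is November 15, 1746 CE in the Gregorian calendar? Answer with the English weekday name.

Tuesday

2359092 ≡ 1 (mod 7); counting from Monday = 0 gives Tuesday.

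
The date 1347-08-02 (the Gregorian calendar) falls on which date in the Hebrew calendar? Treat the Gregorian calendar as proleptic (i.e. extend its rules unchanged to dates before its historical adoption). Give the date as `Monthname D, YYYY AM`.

Av 17, 5107 AM

Julian Day Number of the source date = 2213255.
Converting JDN 2213255 to the Hebrew calendar gives 17 Av 5107 AM.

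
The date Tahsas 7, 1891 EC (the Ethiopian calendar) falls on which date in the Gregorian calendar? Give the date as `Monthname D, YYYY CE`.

Both dates share Julian Day Number 2414639; in the Gregorian calendar that is 15 December 1898 CE.

December 15, 1898 CE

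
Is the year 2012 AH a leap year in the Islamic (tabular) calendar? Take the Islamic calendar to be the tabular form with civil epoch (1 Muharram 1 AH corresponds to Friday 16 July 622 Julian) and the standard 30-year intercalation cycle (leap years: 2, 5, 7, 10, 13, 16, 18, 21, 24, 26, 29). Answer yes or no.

Year 2012 AH is year 2 of its 30-year cycle; leap positions are 2, 5, 7, 10, 13, 16, 18, 21, 24, 26, 29, so it is a leap year (355 days).

yes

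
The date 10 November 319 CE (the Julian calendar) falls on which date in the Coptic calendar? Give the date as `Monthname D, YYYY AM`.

The source date corresponds to 11 November 319 in the proleptic Gregorian calendar (JDN 1837886).
That day falls on 13 Hathor 36 AM in the Coptic calendar.

Hathor 13, 36 AM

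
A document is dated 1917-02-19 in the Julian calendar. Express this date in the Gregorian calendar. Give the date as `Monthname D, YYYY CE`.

March 4, 1917 CE

At this point the Julian calendar is 13 days behind the Gregorian.
19 February 1917 Julian + 13 days → 4 March 1917 Gregorian.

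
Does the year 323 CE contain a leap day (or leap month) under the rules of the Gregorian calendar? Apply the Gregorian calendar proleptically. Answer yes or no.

323 is not divisible by 4, so it is a common year.

no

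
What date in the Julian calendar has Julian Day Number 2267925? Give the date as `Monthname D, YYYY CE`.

JDN 2267925 is 7 April 1497 in the proleptic Gregorian calendar.
In the Julian calendar that day is March 29, 1497 CE.

March 29, 1497 CE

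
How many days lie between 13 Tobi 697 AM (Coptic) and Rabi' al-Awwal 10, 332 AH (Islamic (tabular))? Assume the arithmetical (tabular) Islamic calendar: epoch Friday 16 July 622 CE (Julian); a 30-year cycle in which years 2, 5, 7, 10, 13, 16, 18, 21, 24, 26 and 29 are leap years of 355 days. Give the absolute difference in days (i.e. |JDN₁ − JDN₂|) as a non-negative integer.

13573

JDN of the first date = 2079376.
JDN of the second date = 2065803.
|2065803 − 2079376| = 13573.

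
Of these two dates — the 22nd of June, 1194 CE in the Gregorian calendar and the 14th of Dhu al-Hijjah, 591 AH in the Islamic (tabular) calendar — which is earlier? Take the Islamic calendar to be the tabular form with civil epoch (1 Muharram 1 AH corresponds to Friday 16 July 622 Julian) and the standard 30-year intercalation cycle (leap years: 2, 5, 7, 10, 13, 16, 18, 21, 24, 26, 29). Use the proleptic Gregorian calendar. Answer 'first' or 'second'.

first

The two dates have Julian Day Numbers 2157332 and 2157854 respectively.
Since 2157332 < 2157854, the first date comes first.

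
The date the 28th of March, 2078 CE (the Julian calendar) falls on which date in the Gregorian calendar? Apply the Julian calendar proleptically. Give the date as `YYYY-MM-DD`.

2078-04-10

The Julian–Gregorian offset here is 13 days (Julian trailing).
28 March 2078 Julian + 13 days → 10 April 2078 Gregorian.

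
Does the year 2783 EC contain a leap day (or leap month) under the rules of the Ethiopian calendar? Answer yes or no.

2783 mod 4 = 3; in the Ethiopian calendar a year is leap when year mod 4 = 3, so it is a leap year.

yes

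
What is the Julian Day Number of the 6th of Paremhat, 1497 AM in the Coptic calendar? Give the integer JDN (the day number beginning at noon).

2371629

Equivalently 13 March 1781 (Gregorian).
JDN 2299161 is 15 October 1582 CE (Gregorian); the target day is +72468 days from there, so JDN = 2371629.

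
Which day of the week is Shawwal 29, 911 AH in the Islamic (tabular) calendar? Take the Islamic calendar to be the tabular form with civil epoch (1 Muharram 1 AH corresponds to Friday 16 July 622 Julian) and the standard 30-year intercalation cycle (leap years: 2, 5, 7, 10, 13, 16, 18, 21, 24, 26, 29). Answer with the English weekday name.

This is JDN 2271208 (4 April 1506 Gregorian).
Since JDN mod 7 = 2 (0 = Monday), the day is Wednesday.

Wednesday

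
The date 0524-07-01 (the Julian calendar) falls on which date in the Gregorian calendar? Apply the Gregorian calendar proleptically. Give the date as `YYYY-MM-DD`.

0524-07-03

The Julian–Gregorian offset here is 2 days (Julian trailing).
1 July 524 Julian + 2 days → 3 July 524 Gregorian.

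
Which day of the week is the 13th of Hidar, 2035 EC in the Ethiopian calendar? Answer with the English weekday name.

Saturday

In the Gregorian calendar this is 22 November 2042 (JDN 2467211).
2467211 ≡ 5 (mod 7); counting from Monday = 0 gives Saturday.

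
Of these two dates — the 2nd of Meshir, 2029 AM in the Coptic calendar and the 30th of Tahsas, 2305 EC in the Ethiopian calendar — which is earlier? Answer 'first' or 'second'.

second

The two dates have Julian Day Numbers 2565908 and 2565876 respectively.
Since 2565876 < 2565908, the second date comes first.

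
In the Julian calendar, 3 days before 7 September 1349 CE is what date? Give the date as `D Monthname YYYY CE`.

The starting date is JDN 2214030; 2214030 − 3 = 2214027.
JDN 2214027 corresponds to 4 September 1349 CE.

4 September 1349 CE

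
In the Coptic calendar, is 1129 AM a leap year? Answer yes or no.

no

1129 mod 4 = 1; in the Coptic calendar a year is leap when year mod 4 = 3, so it is a common year.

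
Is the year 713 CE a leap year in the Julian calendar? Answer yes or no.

no

713 mod 4 = 1, so it is a common year in the Julian calendar.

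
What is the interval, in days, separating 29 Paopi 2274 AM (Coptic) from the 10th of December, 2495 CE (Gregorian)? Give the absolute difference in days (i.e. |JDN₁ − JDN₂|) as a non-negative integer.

First date → JDN 2655301; second date → JDN 2632684.
The interval is |2655301 − 2632684| = 22617 days.

22617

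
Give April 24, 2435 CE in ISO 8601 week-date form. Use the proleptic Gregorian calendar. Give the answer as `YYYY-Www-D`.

The weekday is Tuesday (ISO weekday 2).
That Tuesday belongs to ISO week 17 of ISO year 2435.

2435-W17-2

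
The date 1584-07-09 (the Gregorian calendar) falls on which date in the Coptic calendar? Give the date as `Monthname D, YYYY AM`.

Epip 5, 1300 AM

Both dates share Julian Day Number 2299794; in the Coptic calendar that is 5 Epip 1300 AM.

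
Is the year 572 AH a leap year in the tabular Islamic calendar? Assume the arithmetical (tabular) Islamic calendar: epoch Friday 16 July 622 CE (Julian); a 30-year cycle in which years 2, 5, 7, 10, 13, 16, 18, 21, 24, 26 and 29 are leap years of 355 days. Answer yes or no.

yes

Year 572 AH is year 2 of its 30-year cycle; leap positions are 2, 5, 7, 10, 13, 16, 18, 21, 24, 26, 29, so it is a leap year (355 days).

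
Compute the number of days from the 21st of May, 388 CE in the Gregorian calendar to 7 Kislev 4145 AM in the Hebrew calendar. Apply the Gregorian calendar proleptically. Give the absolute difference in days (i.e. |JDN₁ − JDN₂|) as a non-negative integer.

First date → JDN 1862915; second date → JDN 1861625.
The interval is |1862915 − 1861625| = 1290 days.

1290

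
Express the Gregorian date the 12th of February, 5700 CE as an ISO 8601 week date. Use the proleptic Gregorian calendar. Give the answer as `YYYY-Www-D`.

The weekday is Friday (ISO weekday 5).
That Friday belongs to ISO week 6 of ISO year 5700.

5700-W06-5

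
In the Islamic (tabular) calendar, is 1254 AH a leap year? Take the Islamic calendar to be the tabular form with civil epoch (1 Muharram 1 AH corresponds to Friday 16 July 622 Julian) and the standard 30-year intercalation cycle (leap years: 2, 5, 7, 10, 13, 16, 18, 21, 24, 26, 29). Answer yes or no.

yes

Year 1254 AH is year 24 of its 30-year cycle; leap positions are 2, 5, 7, 10, 13, 16, 18, 21, 24, 26, 29, so it is a leap year (355 days).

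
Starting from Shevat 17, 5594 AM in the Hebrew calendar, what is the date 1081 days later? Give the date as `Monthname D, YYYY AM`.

Counting 1081 days forward from JDN 2390941 reaches JDN 2392022, which is Shevat 6, 5597 AM.

Shevat 6, 5597 AM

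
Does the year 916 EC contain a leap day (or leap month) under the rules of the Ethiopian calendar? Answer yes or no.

no

916 mod 4 = 0; in the Ethiopian calendar a year is leap when year mod 4 = 3, so it is a common year.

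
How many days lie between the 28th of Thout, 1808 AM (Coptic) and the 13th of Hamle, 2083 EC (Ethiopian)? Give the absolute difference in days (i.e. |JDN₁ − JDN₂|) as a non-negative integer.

81

JDN of the first date = 2485064.
JDN of the second date = 2484983.
|2484983 − 2485064| = 81.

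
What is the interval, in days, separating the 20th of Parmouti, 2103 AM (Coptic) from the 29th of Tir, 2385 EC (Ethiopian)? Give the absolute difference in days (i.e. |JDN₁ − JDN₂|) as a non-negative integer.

2111

First date → JDN 2593014; second date → JDN 2595125.
The interval is |2593014 − 2595125| = 2111 days.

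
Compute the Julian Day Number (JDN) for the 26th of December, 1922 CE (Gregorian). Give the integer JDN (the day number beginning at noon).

2423415

JDN 2299161 is 15 October 1582 CE (Gregorian); the target day is +124254 days from there, so JDN = 2423415.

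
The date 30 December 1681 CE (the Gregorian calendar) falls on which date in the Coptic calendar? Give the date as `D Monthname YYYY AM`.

24 Koiak 1398 AM

Julian Day Number of the source date = 2335397.
Converting JDN 2335397 to the Coptic calendar gives 24 Koiak 1398 AM.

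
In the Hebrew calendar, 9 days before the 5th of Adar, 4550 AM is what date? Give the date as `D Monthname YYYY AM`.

Counting 9 days back from JDN 2009660 reaches JDN 2009651, which is 26 Shevat 4550 AM.

26 Shevat 4550 AM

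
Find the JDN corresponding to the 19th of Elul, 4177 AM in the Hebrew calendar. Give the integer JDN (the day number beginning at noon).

In the proleptic Gregorian calendar the same day is 20 August 417.
JDN 2451545 is 1 January 2000 CE (Gregorian); the target day is −577947 days from there, so JDN = 1873598.

1873598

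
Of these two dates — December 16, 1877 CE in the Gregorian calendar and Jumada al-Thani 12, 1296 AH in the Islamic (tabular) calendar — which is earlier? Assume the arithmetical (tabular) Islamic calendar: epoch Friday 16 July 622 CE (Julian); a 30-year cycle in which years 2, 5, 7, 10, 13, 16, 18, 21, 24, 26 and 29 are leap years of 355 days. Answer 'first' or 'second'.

first

The two dates have Julian Day Numbers 2406970 and 2407504 respectively.
Since 2406970 < 2407504, the first date comes first.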